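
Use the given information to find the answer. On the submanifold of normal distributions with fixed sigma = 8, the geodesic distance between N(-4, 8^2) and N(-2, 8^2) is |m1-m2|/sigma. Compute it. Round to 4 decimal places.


On the fixed-variance normal subfamily, geodesic distance = |m1-m2|/sigma.
|-4 - -2| = 2.
sigma = 8.
d = 2/8 = 0.2500

0.2500


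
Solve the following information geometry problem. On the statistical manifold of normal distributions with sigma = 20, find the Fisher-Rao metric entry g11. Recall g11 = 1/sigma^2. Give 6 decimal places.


For the 2-parameter normal family, the Fisher metric has:
  g11 = 1/sigma^2, g22 = 2/sigma^2.
sigma = 20, sigma^2 = 400.
g11 = 0.002500

0.002500


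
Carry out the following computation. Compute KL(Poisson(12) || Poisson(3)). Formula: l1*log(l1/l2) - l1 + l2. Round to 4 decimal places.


KL divergence for Poisson:
KL = l1*log(l1/l2) - l1 + l2.
l1 = 12, l2 = 3.
log(12/3) = 1.386294.
l1*log(l1/l2) = 12 * 1.386294 = 16.635532.
KL = 16.635532 - 12 + 3 = 7.6355

7.6355


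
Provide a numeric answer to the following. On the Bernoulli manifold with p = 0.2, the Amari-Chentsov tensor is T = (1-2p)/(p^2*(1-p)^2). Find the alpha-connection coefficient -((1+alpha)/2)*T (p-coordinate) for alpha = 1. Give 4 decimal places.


Skewness (Amari-Chentsov) tensor: T = (1-2p)/(p^2*(1-p)^2).
p = 0.2, 1-2p = 0.6, p^2 = 0.04, (1-p)^2 = 0.64.
T = 0.6/(0.04 * 0.64) = 23.4375.
In the p-coordinate, Gamma^(alpha) = Gamma^(0) - (alpha/2)*T with Gamma^(0) = (1/2)*g'(p) = -T/2,
so Gamma^(alpha) = -((1+alpha)/2)*T.
alpha = 1, -(1+alpha)/2 = -1.0.
Gamma = -1.0 * 23.4375 = -23.4375

-23.4375


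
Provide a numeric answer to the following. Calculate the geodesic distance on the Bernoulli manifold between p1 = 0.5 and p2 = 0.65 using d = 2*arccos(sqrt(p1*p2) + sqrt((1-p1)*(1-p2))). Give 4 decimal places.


Geodesic distance on Bernoulli manifold:
d(p1,p2) = 2*arccos(sqrt(p1*p2) + sqrt((1-p1)*(1-p2))).
sqrt(p1*p2) = sqrt(0.5*0.65) = 0.570088.
sqrt((1-p1)*(1-p2)) = sqrt(0.5*0.35) = 0.41833.
arg = 0.570088 + 0.41833 = 0.988418.
d = 2*arccos(0.988418) = 0.3047

0.3047


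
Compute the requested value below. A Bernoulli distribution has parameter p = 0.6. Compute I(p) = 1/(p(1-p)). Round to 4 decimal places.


For Bernoulli(p), Fisher information is I(p) = 1/(p*(1-p)).
p = 0.6, 1-p = 0.4.
p*(1-p) = 0.24.
I(p) = 1/0.24 = 4.1667

4.1667


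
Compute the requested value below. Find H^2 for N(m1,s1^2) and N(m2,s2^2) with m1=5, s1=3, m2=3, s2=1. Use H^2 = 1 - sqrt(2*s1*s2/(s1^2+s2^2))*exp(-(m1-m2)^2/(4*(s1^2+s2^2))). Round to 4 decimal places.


Squared Hellinger distance for Gaussians:
H^2 = 1 - sqrt(2*s1*s2/(s1^2+s2^2)) * exp(-(m1-m2)^2/(4*(s1^2+s2^2))).
s1^2 = 9, s2^2 = 1, s1^2+s2^2 = 10.
sqrt(2*3*1/(10)) = 0.774597.
(m1-m2)^2 = (2)^2 = 4.
exp(-4/(4*10)) = exp(-0.1) = 0.904837.
H^2 = 1 - 0.774597*0.904837 = 0.2991

0.2991


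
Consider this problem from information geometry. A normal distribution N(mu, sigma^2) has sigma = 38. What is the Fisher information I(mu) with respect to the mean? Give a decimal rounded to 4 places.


The Fisher information for the mean of a normal distribution is I(mu) = 1/sigma^2.
sigma = 38, so sigma^2 = 1444.
I(mu) = 1/1444 = 0.0007

0.0007


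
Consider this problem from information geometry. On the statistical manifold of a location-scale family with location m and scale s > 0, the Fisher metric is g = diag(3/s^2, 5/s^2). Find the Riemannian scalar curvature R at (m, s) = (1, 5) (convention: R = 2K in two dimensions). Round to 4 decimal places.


The metric has the form g = (A dm^2 + B ds^2)/s^2 with A = 3, B = 5.
Substitute u = sqrt(A/B)*m: g = B*(du^2 + ds^2)/s^2, i.e. B times the
Poincare upper half-plane metric, which has constant Gaussian curvature -1.
Scaling a 2D metric by a constant c divides the Gaussian curvature by c,
so K = -1/B = -1/(5) = -0.2000 everywhere (the point (m, s) = (1, 5) is irrelevant:
the curvature is constant).
Scalar curvature in dimension 2: R = 2K = -2/(5) = -0.4000.

-0.4000


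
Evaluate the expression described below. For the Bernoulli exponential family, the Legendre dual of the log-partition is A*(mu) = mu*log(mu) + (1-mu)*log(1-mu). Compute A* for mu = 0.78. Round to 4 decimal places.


Legendre transform for Bernoulli:
A*(mu) = mu*log(mu) + (1-mu)*log(1-mu).
mu = 0.78, 1-mu = 0.22.
mu*log(mu) = 0.78*log(0.78) = -0.1938.
(1-mu)*log(1-mu) = 0.22*log(0.22) = -0.333108.
A* = -0.1938 + -0.333108 = -0.5269

-0.5269


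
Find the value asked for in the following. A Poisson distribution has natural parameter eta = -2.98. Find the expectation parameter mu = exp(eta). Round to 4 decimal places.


Expectation parameter for Poisson exponential family:
mu = exp(eta).
eta = -2.98.
mu = exp(-2.98) = 0.0508

0.0508


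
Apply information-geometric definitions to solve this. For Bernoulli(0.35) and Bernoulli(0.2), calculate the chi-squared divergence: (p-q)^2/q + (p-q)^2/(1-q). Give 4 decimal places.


Chi-squared divergence between Bernoulli distributions:
chi^2 = (p-q)^2/q + (p-q)^2/(1-q).
p = 0.35, q = 0.2, p-q = 0.15.
(p-q)^2 = 0.0225.
term1 = 0.0225/0.2 = 0.1125.
term2 = 0.0225/0.8 = 0.028125.
chi^2 = 0.1125 + 0.028125 = 0.1406

0.1406


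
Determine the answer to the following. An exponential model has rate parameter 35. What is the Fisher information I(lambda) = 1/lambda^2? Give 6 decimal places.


Fisher information for exponential: I(lambda) = 1/lambda^2.
lambda = 35, lambda^2 = 1225.
I = 1/1225 = 0.000816

0.000816


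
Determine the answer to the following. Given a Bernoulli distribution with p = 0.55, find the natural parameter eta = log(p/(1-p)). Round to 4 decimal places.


Natural parameter for Bernoulli: eta = log(p/(1-p)).
p = 0.55, 1-p = 0.45.
p/(1-p) = 1.222222.
eta = log(1.222222) = 0.2007

0.2007


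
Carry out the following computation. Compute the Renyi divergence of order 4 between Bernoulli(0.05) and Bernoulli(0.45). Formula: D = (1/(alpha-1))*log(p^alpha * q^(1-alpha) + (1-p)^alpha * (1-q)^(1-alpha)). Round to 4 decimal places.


Renyi divergence of order alpha between Bernoulli distributions:
D = (1/(alpha-1))*log(p^alpha * q^(1-alpha) + (1-p)^alpha * (1-q)^(1-alpha)).
alpha = 4, p = 0.05, q = 0.45.
p^alpha * q^(1-alpha) = 0.05^4 * 0.45^-3 = 6.9e-05.
(1-p)^alpha * (1-q)^(1-alpha) = 0.95^4 * 0.55^-3 = 4.895605.
sum = 6.9e-05 + 4.895605 = 4.895673.
D = (1/3)*log(4.895673) = 0.5295

0.5295


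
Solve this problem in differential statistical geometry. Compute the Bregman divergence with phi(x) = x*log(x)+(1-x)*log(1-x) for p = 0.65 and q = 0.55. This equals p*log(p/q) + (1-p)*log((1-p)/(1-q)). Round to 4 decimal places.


Bregman divergence with negative entropy generator:
D = p*log(p/q) + (1-p)*log((1-p)/(1-q)).
p = 0.65, q = 0.55.
p*log(p/q) = 0.65*log(0.65/0.55) = 0.108585.
(1-p)*log((1-p)/(1-q)) = 0.35*log(0.35/0.45) = -0.08796.
D = 0.108585 + -0.08796 = 0.0206

0.0206


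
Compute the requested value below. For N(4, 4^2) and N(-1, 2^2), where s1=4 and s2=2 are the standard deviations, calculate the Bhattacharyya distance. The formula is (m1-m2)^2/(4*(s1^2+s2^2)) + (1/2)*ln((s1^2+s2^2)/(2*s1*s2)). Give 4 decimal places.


Bhattacharyya distance between two Gaussians:
DB = (m1-m2)^2/(4*(s1^2+s2^2)) + (1/2)*ln((s1^2+s2^2)/(2*s1*s2)).
(m1-m2)^2 = (5)^2 = 25.
s1^2+s2^2 = 16 + 4 = 20.
term1 = 25/80 = 0.3125.
term2 = 0.5*ln(20/16.0) = 0.111572.
DB = 0.3125 + 0.111572 = 0.4241

0.4241


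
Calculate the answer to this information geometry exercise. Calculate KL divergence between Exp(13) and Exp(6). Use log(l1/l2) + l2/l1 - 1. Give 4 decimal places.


KL divergence for exponential family:
KL = log(l1/l2) + l2/l1 - 1.
log(13/6) = 0.77319.
6/13 = 0.461538.
KL = 0.77319 + 0.461538 - 1 = 0.2347

0.2347


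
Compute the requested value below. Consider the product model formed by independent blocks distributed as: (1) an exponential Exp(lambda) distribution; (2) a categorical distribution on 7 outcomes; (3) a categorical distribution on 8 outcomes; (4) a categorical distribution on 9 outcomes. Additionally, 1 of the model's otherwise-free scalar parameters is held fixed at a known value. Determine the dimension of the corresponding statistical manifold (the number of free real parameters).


The dimension of a statistical manifold equals the number of free
(independent) real parameters of the model. For a product of independent
blocks the parameter counts add.
- exponential (lambda): 1.
- categorical on 7 outcomes (probabilities sum to 1): 7-1 = 6.
- categorical on 8 outcomes (probabilities sum to 1): 8-1 = 7.
- categorical on 9 outcomes (probabilities sum to 1): 9-1 = 8.
Total = 1 + 6 + 7 + 8 = 22.
1 parameter(s) fixed at known values: 22 - 1 = 21.
Dimension = 21

21


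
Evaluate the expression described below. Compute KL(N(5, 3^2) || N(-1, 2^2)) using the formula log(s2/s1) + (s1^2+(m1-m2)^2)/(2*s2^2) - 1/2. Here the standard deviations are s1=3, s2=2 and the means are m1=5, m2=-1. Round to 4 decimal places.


KL divergence between normal distributions:
KL = log(s2/s1) + (s1^2 + (m1-m2)^2)/(2*s2^2) - 1/2.
log(2/3) = -0.405465.
(3^2 + (5--1)^2)/(2*2^2) = (9 + 36)/8 = 5.625.
KL = -0.405465 + 5.625 - 0.5 = 4.7195

4.7195


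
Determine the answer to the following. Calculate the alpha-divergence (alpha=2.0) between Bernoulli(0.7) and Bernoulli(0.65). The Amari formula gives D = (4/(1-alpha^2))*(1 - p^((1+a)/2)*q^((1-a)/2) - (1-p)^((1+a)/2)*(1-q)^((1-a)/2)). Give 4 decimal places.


Amari alpha-divergence:
D = (4/(1-alpha^2))*(1 - p^((1+a)/2)*q^((1-a)/2) - (1-p)^((1+a)/2)*(1-q)^((1-a)/2)).
alpha = 2.0, p = 0.7, q = 0.65.
e1 = (1+alpha)/2 = 1.5, e2 = (1-alpha)/2 = -0.5.
t1 = p^e1 * q^e2 = 0.7^1.5 * 0.65^-0.5 = 0.726424.
t2 = (1-p)^e1 * (1-q)^e2 = 0.3^1.5 * 0.35^-0.5 = 0.277746.
4/(1-alpha^2) = -1.333333.
D = -1.333333*(1 - 0.726424 - 0.277746) = 0.0056

0.0056


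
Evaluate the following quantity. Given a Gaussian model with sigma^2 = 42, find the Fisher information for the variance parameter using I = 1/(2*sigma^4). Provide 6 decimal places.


Fisher information for variance: I(sigma^2) = 1/(2*sigma^4).
sigma^2 = 42, so sigma^4 = 1764.
I = 1/(2*1764) = 1/3528 = 0.000283

0.000283


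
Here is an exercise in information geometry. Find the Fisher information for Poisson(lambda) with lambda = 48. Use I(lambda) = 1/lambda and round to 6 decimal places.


Fisher information for Poisson: I(lambda) = 1/lambda.
lambda = 48.
I(lambda) = 1/48 = 0.020833

0.020833


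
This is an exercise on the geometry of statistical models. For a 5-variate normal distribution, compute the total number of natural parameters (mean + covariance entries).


Exponential family dimension calculation:
For 5-dim MVN: mean has 5 params, covariance has 5*6/2 = 15 unique entries.
Total dim = 5 + 15 = 20.

20


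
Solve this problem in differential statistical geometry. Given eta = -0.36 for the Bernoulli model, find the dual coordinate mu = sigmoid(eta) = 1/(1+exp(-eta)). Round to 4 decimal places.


Dual coordinate (expectation parameter) for Bernoulli:
mu = 1/(1+exp(-eta)).
eta = -0.36.
exp(-eta) = exp(0.36) = 1.433329.
mu = 1/(1+1.433329) = 0.4110

0.4110


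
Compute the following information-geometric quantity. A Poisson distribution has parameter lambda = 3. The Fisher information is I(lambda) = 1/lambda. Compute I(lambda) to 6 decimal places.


Fisher information for Poisson: I(lambda) = 1/lambda.
lambda = 3.
I(lambda) = 1/3 = 0.333333

0.333333


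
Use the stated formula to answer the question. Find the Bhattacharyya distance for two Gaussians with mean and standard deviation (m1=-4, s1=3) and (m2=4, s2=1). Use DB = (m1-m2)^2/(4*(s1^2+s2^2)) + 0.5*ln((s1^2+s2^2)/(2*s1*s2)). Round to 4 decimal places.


Bhattacharyya distance between two Gaussians:
DB = (m1-m2)^2/(4*(s1^2+s2^2)) + (1/2)*ln((s1^2+s2^2)/(2*s1*s2)).
(m1-m2)^2 = (-8)^2 = 64.
s1^2+s2^2 = 9 + 1 = 10.
term1 = 64/40 = 1.6.
term2 = 0.5*ln(10/6.0) = 0.255413.
DB = 1.6 + 0.255413 = 1.8554

1.8554


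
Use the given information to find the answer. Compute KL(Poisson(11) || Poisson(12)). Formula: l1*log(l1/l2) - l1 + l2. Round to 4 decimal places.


KL divergence for Poisson:
KL = l1*log(l1/l2) - l1 + l2.
l1 = 11, l2 = 12.
log(11/12) = -0.087011.
l1*log(l1/l2) = 11 * -0.087011 = -0.957125.
KL = -0.957125 - 11 + 12 = 0.0429

0.0429


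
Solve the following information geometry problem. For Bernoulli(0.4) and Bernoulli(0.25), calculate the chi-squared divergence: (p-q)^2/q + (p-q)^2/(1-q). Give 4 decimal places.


Chi-squared divergence between Bernoulli distributions:
chi^2 = (p-q)^2/q + (p-q)^2/(1-q).
p = 0.4, q = 0.25, p-q = 0.15.
(p-q)^2 = 0.0225.
term1 = 0.0225/0.25 = 0.09.
term2 = 0.0225/0.75 = 0.03.
chi^2 = 0.09 + 0.03 = 0.1200

0.1200


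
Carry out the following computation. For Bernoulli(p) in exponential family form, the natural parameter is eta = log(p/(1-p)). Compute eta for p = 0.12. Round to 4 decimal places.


Natural parameter for Bernoulli: eta = log(p/(1-p)).
p = 0.12, 1-p = 0.88.
p/(1-p) = 0.136364.
eta = log(0.136364) = -1.9924

-1.9924


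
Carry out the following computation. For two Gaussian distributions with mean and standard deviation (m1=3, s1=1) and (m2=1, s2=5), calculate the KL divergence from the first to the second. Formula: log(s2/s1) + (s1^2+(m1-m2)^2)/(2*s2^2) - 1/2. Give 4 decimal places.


KL divergence between normal distributions:
KL = log(s2/s1) + (s1^2 + (m1-m2)^2)/(2*s2^2) - 1/2.
log(5/1) = 1.609438.
(1^2 + (3-1)^2)/(2*5^2) = (1 + 4)/50 = 0.1.
KL = 1.609438 + 0.1 - 0.5 = 1.2094

1.2094


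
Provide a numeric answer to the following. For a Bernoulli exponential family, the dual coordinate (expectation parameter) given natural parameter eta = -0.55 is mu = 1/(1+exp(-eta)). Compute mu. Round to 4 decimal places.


Dual coordinate (expectation parameter) for Bernoulli:
mu = 1/(1+exp(-eta)).
eta = -0.55.
exp(-eta) = exp(0.55) = 1.733253.
mu = 1/(1+1.733253) = 0.3659

0.3659


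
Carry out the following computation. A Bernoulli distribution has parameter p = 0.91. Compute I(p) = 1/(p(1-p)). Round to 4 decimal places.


For Bernoulli(p), Fisher information is I(p) = 1/(p*(1-p)).
p = 0.91, 1-p = 0.09.
p*(1-p) = 0.0819.
I(p) = 1/0.0819 = 12.2100

12.2100


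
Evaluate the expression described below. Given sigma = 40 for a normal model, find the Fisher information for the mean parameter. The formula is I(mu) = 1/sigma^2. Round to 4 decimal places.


The Fisher information for the mean of a normal distribution is I(mu) = 1/sigma^2.
sigma = 40, so sigma^2 = 1600.
I(mu) = 1/1600 = 0.0006

0.0006


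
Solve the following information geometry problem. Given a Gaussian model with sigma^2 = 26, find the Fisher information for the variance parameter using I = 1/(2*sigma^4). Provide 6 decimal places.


Fisher information for variance: I(sigma^2) = 1/(2*sigma^4).
sigma^2 = 26, so sigma^4 = 676.
I = 1/(2*676) = 1/1352 = 0.000740

0.000740


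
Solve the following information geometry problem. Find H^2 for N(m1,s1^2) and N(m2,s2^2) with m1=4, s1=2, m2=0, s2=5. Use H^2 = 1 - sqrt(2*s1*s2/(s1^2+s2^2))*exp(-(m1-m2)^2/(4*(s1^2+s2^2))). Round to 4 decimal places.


Squared Hellinger distance for Gaussians:
H^2 = 1 - sqrt(2*s1*s2/(s1^2+s2^2)) * exp(-(m1-m2)^2/(4*(s1^2+s2^2))).
s1^2 = 4, s2^2 = 25, s1^2+s2^2 = 29.
sqrt(2*2*5/(29)) = 0.830455.
(m1-m2)^2 = (4)^2 = 16.
exp(-16/(4*29)) = exp(-0.137931) = 0.871159.
H^2 = 1 - 0.830455*0.871159 = 0.2765

0.2765


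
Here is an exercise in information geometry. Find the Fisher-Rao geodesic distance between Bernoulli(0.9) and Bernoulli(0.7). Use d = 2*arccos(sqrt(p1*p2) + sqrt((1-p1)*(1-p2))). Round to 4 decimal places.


Geodesic distance on Bernoulli manifold:
d(p1,p2) = 2*arccos(sqrt(p1*p2) + sqrt((1-p1)*(1-p2))).
sqrt(p1*p2) = sqrt(0.9*0.7) = 0.793725.
sqrt((1-p1)*(1-p2)) = sqrt(0.1*0.3) = 0.173205.
arg = 0.793725 + 0.173205 = 0.96693.
d = 2*arccos(0.96693) = 0.5158

0.5158


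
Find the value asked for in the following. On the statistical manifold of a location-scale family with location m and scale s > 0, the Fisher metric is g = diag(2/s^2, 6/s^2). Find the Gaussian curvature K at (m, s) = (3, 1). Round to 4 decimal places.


The metric has the form g = (A dm^2 + B ds^2)/s^2 with A = 2, B = 6.
Substitute u = sqrt(A/B)*m: g = B*(du^2 + ds^2)/s^2, i.e. B times the
Poincare upper half-plane metric, which has constant Gaussian curvature -1.
Scaling a 2D metric by a constant c divides the Gaussian curvature by c,
so K = -1/B = -1/(6) = -0.1667 everywhere (the point (m, s) = (3, 1) is irrelevant:
the curvature is constant).
The requested Gaussian curvature is K = -0.1667.

-0.1667


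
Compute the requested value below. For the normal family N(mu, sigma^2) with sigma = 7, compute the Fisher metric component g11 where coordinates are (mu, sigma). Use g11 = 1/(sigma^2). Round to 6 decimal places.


For the 2-parameter normal family, the Fisher metric has:
  g11 = 1/sigma^2, g22 = 2/sigma^2.
sigma = 7, sigma^2 = 49.
g11 = 0.020408

0.020408


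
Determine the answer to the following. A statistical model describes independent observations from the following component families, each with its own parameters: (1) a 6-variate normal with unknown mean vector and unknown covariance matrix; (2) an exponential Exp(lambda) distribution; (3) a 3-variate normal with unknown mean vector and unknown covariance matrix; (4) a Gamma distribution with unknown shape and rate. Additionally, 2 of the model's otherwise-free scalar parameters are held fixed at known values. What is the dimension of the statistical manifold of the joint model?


The dimension of a statistical manifold equals the number of free
(independent) real parameters of the model. For a product of independent
blocks the parameter counts add.
- 6-variate normal: 6 (mean) + 6*7/2 = 21 (symmetric covariance) = 27.
- exponential (lambda): 1.
- 3-variate normal: 3 (mean) + 3*4/2 = 6 (symmetric covariance) = 9.
- Gamma (shape, rate): 2.
Total = 27 + 1 + 9 + 2 = 39.
2 parameter(s) fixed at known values: 39 - 2 = 37.
Dimension = 37

37


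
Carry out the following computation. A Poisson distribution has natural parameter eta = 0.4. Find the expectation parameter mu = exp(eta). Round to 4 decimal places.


Expectation parameter for Poisson exponential family:
mu = exp(eta).
eta = 0.4.
mu = exp(0.4) = 1.4918

1.4918


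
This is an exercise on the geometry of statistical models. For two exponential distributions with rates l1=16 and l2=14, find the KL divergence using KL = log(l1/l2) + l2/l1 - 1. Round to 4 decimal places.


KL divergence for exponential family:
KL = log(l1/l2) + l2/l1 - 1.
log(16/14) = 0.133531.
14/16 = 0.875.
KL = 0.133531 + 0.875 - 1 = 0.0085

0.0085


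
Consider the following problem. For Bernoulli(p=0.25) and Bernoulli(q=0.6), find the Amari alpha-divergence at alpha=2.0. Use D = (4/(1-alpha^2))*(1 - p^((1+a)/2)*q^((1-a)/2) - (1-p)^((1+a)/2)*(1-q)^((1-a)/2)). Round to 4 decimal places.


Amari alpha-divergence:
D = (4/(1-alpha^2))*(1 - p^((1+a)/2)*q^((1-a)/2) - (1-p)^((1+a)/2)*(1-q)^((1-a)/2)).
alpha = 2.0, p = 0.25, q = 0.6.
e1 = (1+alpha)/2 = 1.5, e2 = (1-alpha)/2 = -0.5.
t1 = p^e1 * q^e2 = 0.25^1.5 * 0.6^-0.5 = 0.161374.
t2 = (1-p)^e1 * (1-q)^e2 = 0.75^1.5 * 0.4^-0.5 = 1.02698.
4/(1-alpha^2) = -1.333333.
D = -1.333333*(1 - 0.161374 - 1.02698) = 0.2511

0.2511


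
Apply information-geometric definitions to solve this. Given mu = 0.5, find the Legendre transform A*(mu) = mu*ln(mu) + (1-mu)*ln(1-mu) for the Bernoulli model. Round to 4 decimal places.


Legendre transform for Bernoulli:
A*(mu) = mu*log(mu) + (1-mu)*log(1-mu).
mu = 0.5, 1-mu = 0.5.
mu*log(mu) = 0.5*log(0.5) = -0.346574.
(1-mu)*log(1-mu) = 0.5*log(0.5) = -0.346574.
A* = -0.346574 + -0.346574 = -0.6931

-0.6931


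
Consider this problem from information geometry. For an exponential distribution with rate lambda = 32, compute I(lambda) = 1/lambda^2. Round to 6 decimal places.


Fisher information for exponential: I(lambda) = 1/lambda^2.
lambda = 32, lambda^2 = 1024.
I = 1/1024 = 0.000977

0.000977


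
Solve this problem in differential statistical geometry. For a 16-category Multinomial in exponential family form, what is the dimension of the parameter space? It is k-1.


Exponential family dimension calculation:
For Multinomial with k=16 categories, dim = k-1 = 15.

15


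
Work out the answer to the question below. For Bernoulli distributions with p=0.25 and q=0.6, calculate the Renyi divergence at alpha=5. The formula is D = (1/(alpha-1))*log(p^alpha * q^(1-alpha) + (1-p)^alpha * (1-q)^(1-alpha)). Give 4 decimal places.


Renyi divergence of order alpha between Bernoulli distributions:
D = (1/(alpha-1))*log(p^alpha * q^(1-alpha) + (1-p)^alpha * (1-q)^(1-alpha)).
alpha = 5, p = 0.25, q = 0.6.
p^alpha * q^(1-alpha) = 0.25^5 * 0.6^-4 = 0.007535.
(1-p)^alpha * (1-q)^(1-alpha) = 0.75^5 * 0.4^-4 = 9.269714.
sum = 0.007535 + 9.269714 = 9.27725.
D = (1/4)*log(9.27725) = 0.5569

0.5569


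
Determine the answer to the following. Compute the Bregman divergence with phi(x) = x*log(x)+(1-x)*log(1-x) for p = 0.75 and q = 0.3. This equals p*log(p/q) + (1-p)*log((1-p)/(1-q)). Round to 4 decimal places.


Bregman divergence with negative entropy generator:
D = p*log(p/q) + (1-p)*log((1-p)/(1-q)).
p = 0.75, q = 0.3.
p*log(p/q) = 0.75*log(0.75/0.3) = 0.687218.
(1-p)*log((1-p)/(1-q)) = 0.25*log(0.25/0.7) = -0.257405.
D = 0.687218 + -0.257405 = 0.4298

0.4298


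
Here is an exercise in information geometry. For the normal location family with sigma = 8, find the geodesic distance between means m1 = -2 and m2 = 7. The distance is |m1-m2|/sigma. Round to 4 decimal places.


On the fixed-variance normal subfamily, geodesic distance = |m1-m2|/sigma.
|-2 - 7| = 9.
sigma = 8.
d = 9/8 = 1.1250

1.1250


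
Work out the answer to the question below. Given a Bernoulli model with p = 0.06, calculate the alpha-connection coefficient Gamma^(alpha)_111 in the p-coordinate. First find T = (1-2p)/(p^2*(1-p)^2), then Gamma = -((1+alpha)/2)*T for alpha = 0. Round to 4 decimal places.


Skewness (Amari-Chentsov) tensor: T = (1-2p)/(p^2*(1-p)^2).
p = 0.06, 1-2p = 0.88, p^2 = 0.0036, (1-p)^2 = 0.8836.
T = 0.88/(0.0036 * 0.8836) = 276.646044.
In the p-coordinate, Gamma^(alpha) = Gamma^(0) - (alpha/2)*T with Gamma^(0) = (1/2)*g'(p) = -T/2,
so Gamma^(alpha) = -((1+alpha)/2)*T.
alpha = 0, -(1+alpha)/2 = -0.5.
Gamma = -0.5 * 276.646044 = -138.3230

-138.3230


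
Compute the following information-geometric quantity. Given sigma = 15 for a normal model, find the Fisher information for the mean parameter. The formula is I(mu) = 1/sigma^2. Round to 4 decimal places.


The Fisher information for the mean of a normal distribution is I(mu) = 1/sigma^2.
sigma = 15, so sigma^2 = 225.
I(mu) = 1/225 = 0.0044

0.0044


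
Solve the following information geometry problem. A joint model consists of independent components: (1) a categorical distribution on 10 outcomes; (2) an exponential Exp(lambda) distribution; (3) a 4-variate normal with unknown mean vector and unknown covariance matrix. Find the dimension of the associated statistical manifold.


The dimension of a statistical manifold equals the number of free
(independent) real parameters of the model. For a product of independent
blocks the parameter counts add.
- categorical on 10 outcomes (probabilities sum to 1): 10-1 = 9.
- exponential (lambda): 1.
- 4-variate normal: 4 (mean) + 4*5/2 = 10 (symmetric covariance) = 14.
Total = 9 + 1 + 14 = 24.
Dimension = 24

24


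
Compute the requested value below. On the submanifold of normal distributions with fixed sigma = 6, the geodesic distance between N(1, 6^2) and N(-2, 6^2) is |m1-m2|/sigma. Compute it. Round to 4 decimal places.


On the fixed-variance normal subfamily, geodesic distance = |m1-m2|/sigma.
|1 - -2| = 3.
sigma = 6.
d = 3/6 = 0.5000

0.5000


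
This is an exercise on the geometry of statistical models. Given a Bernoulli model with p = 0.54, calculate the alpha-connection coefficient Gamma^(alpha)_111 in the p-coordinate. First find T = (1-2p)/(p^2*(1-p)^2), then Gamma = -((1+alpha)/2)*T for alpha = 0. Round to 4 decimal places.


Skewness (Amari-Chentsov) tensor: T = (1-2p)/(p^2*(1-p)^2).
p = 0.54, 1-2p = -0.08, p^2 = 0.2916, (1-p)^2 = 0.2116.
T = -0.08/(0.2916 * 0.2116) = -1.296543.
In the p-coordinate, Gamma^(alpha) = Gamma^(0) - (alpha/2)*T with Gamma^(0) = (1/2)*g'(p) = -T/2,
so Gamma^(alpha) = -((1+alpha)/2)*T.
alpha = 0, -(1+alpha)/2 = -0.5.
Gamma = -0.5 * -1.296543 = 0.6483

0.6483


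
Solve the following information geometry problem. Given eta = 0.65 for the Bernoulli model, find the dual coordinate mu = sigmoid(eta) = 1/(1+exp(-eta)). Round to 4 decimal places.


Dual coordinate (expectation parameter) for Bernoulli:
mu = 1/(1+exp(-eta)).
eta = 0.65.
exp(-eta) = exp(-0.65) = 0.522046.
mu = 1/(1+0.522046) = 0.6570

0.6570


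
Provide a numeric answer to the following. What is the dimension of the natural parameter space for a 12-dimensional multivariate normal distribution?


Exponential family dimension calculation:
For 12-dim MVN: mean has 12 params, covariance has 12*13/2 = 78 unique entries.
Total dim = 12 + 78 = 90.

90


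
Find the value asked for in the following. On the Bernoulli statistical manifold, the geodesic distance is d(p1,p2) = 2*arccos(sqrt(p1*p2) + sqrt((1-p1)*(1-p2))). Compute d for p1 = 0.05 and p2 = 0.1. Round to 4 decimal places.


Geodesic distance on Bernoulli manifold:
d(p1,p2) = 2*arccos(sqrt(p1*p2) + sqrt((1-p1)*(1-p2))).
sqrt(p1*p2) = sqrt(0.05*0.1) = 0.070711.
sqrt((1-p1)*(1-p2)) = sqrt(0.95*0.9) = 0.924662.
arg = 0.070711 + 0.924662 = 0.995373.
d = 2*arccos(0.995373) = 0.1925

0.1925


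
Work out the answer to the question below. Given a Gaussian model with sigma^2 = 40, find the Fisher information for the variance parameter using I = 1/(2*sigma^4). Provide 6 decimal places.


Fisher information for variance: I(sigma^2) = 1/(2*sigma^4).
sigma^2 = 40, so sigma^4 = 1600.
I = 1/(2*1600) = 1/3200 = 0.000313

0.000313


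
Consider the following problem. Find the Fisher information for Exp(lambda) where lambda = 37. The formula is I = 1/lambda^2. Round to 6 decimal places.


Fisher information for exponential: I(lambda) = 1/lambda^2.
lambda = 37, lambda^2 = 1369.
I = 1/1369 = 0.000730

0.000730


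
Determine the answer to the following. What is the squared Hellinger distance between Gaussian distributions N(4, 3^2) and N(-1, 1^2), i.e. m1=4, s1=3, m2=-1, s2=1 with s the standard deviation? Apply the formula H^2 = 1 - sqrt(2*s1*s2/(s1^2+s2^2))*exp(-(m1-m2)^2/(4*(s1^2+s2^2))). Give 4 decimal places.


Squared Hellinger distance for Gaussians:
H^2 = 1 - sqrt(2*s1*s2/(s1^2+s2^2)) * exp(-(m1-m2)^2/(4*(s1^2+s2^2))).
s1^2 = 9, s2^2 = 1, s1^2+s2^2 = 10.
sqrt(2*3*1/(10)) = 0.774597.
(m1-m2)^2 = (5)^2 = 25.
exp(-25/(4*10)) = exp(-0.625) = 0.535261.
H^2 = 1 - 0.774597*0.535261 = 0.5854

0.5854


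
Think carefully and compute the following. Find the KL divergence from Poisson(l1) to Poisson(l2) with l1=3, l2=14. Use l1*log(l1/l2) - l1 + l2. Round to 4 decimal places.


KL divergence for Poisson:
KL = l1*log(l1/l2) - l1 + l2.
l1 = 3, l2 = 14.
log(3/14) = -1.540445.
l1*log(l1/l2) = 3 * -1.540445 = -4.621335.
KL = -4.621335 - 3 + 14 = 6.3787

6.3787


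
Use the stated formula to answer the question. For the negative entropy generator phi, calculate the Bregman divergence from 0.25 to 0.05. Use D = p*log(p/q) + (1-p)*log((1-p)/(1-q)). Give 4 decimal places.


Bregman divergence with negative entropy generator:
D = p*log(p/q) + (1-p)*log((1-p)/(1-q)).
p = 0.25, q = 0.05.
p*log(p/q) = 0.25*log(0.25/0.05) = 0.402359.
(1-p)*log((1-p)/(1-q)) = 0.75*log(0.75/0.95) = -0.177292.
D = 0.402359 + -0.177292 = 0.2251

0.2251


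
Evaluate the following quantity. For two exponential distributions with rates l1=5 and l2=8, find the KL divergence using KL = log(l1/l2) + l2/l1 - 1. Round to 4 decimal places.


KL divergence for exponential family:
KL = log(l1/l2) + l2/l1 - 1.
log(5/8) = -0.470004.
8/5 = 1.6.
KL = -0.470004 + 1.6 - 1 = 0.1300

0.1300


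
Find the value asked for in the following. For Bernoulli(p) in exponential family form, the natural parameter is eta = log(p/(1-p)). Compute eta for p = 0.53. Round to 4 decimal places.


Natural parameter for Bernoulli: eta = log(p/(1-p)).
p = 0.53, 1-p = 0.47.
p/(1-p) = 1.12766.
eta = log(1.12766) = 0.1201

0.1201


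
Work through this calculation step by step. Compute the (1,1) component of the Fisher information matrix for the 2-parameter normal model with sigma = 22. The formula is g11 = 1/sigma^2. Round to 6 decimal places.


For the 2-parameter normal family, the Fisher metric has:
  g11 = 1/sigma^2, g22 = 2/sigma^2.
sigma = 22, sigma^2 = 484.
g11 = 0.002066

0.002066


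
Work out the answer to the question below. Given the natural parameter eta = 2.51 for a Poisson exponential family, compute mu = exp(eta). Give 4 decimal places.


Expectation parameter for Poisson exponential family:
mu = exp(eta).
eta = 2.51.
mu = exp(2.51) = 12.3049

12.3049


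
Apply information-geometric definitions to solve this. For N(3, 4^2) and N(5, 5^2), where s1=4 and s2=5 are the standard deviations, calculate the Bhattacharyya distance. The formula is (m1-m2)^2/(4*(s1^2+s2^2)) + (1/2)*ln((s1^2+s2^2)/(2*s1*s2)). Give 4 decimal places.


Bhattacharyya distance between two Gaussians:
DB = (m1-m2)^2/(4*(s1^2+s2^2)) + (1/2)*ln((s1^2+s2^2)/(2*s1*s2)).
(m1-m2)^2 = (-2)^2 = 4.
s1^2+s2^2 = 16 + 25 = 41.
term1 = 4/164 = 0.02439.
term2 = 0.5*ln(41/40.0) = 0.012346.
DB = 0.02439 + 0.012346 = 0.0367

0.0367


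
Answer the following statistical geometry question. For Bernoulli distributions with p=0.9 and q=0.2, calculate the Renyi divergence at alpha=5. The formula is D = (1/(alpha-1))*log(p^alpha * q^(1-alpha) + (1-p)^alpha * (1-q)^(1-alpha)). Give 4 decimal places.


Renyi divergence of order alpha between Bernoulli distributions:
D = (1/(alpha-1))*log(p^alpha * q^(1-alpha) + (1-p)^alpha * (1-q)^(1-alpha)).
alpha = 5, p = 0.9, q = 0.2.
p^alpha * q^(1-alpha) = 0.9^5 * 0.2^-4 = 369.05625.
(1-p)^alpha * (1-q)^(1-alpha) = 0.1^5 * 0.8^-4 = 2.4e-05.
sum = 369.05625 + 2.4e-05 = 369.056274.
D = (1/4)*log(369.056274) = 1.4777

1.4777


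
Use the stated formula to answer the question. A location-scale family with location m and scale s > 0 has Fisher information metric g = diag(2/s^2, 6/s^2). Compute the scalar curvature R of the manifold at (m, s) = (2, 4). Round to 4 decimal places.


The metric has the form g = (A dm^2 + B ds^2)/s^2 with A = 2, B = 6.
Substitute u = sqrt(A/B)*m: g = B*(du^2 + ds^2)/s^2, i.e. B times the
Poincare upper half-plane metric, which has constant Gaussian curvature -1.
Scaling a 2D metric by a constant c divides the Gaussian curvature by c,
so K = -1/B = -1/(6) = -0.1667 everywhere (the point (m, s) = (2, 4) is irrelevant:
the curvature is constant).
Scalar curvature in dimension 2: R = 2K = -2/(6) = -0.3333.

-0.3333


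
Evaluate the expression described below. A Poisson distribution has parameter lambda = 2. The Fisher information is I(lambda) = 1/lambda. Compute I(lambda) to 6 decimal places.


Fisher information for Poisson: I(lambda) = 1/lambda.
lambda = 2.
I(lambda) = 1/2 = 0.500000

0.500000


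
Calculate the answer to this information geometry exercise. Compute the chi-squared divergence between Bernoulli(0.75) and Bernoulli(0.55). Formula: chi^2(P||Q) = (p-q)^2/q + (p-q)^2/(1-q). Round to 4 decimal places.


Chi-squared divergence between Bernoulli distributions:
chi^2 = (p-q)^2/q + (p-q)^2/(1-q).
p = 0.75, q = 0.55, p-q = 0.2.
(p-q)^2 = 0.04.
term1 = 0.04/0.55 = 0.072727.
term2 = 0.04/0.45 = 0.088889.
chi^2 = 0.072727 + 0.088889 = 0.1616

0.1616


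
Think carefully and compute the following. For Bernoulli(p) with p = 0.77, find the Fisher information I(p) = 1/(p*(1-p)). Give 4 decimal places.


For Bernoulli(p), Fisher information is I(p) = 1/(p*(1-p)).
p = 0.77, 1-p = 0.23.
p*(1-p) = 0.1771.
I(p) = 1/0.1771 = 5.6465

5.6465


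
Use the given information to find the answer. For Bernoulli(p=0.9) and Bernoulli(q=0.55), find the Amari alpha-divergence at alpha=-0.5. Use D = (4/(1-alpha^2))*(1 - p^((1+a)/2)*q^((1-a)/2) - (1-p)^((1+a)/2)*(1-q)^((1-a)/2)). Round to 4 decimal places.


Amari alpha-divergence:
D = (4/(1-alpha^2))*(1 - p^((1+a)/2)*q^((1-a)/2) - (1-p)^((1+a)/2)*(1-q)^((1-a)/2)).
alpha = -0.5, p = 0.9, q = 0.55.
e1 = (1+alpha)/2 = 0.25, e2 = (1-alpha)/2 = 0.75.
t1 = p^e1 * q^e2 = 0.9^0.25 * 0.55^0.75 = 0.622061.
t2 = (1-p)^e1 * (1-q)^e2 = 0.1^0.25 * 0.45^0.75 = 0.308965.
4/(1-alpha^2) = 5.333333.
D = 5.333333*(1 - 0.622061 - 0.308965) = 0.3679

0.3679


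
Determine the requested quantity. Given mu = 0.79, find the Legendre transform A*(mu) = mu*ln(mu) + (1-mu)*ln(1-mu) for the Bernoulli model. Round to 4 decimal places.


Legendre transform for Bernoulli:
A*(mu) = mu*log(mu) + (1-mu)*log(1-mu).
mu = 0.79, 1-mu = 0.21.
mu*log(mu) = 0.79*log(0.79) = -0.186221.
(1-mu)*log(1-mu) = 0.21*log(0.21) = -0.327736.
A* = -0.186221 + -0.327736 = -0.5140

-0.5140


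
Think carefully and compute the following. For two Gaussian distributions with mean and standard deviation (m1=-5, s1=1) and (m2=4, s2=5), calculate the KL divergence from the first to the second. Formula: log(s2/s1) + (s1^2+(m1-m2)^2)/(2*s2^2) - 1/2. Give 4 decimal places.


KL divergence between normal distributions:
KL = log(s2/s1) + (s1^2 + (m1-m2)^2)/(2*s2^2) - 1/2.
log(5/1) = 1.609438.
(1^2 + (-5-4)^2)/(2*5^2) = (1 + 81)/50 = 1.64.
KL = 1.609438 + 1.64 - 0.5 = 2.7494

2.7494


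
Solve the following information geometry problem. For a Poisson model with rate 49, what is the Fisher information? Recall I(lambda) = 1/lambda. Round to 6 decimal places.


Fisher information for Poisson: I(lambda) = 1/lambda.
lambda = 49.
I(lambda) = 1/49 = 0.020408

0.020408


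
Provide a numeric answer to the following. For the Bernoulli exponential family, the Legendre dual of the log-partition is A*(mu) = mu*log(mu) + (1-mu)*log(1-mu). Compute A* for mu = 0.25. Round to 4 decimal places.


Legendre transform for Bernoulli:
A*(mu) = mu*log(mu) + (1-mu)*log(1-mu).
mu = 0.25, 1-mu = 0.75.
mu*log(mu) = 0.25*log(0.25) = -0.346574.
(1-mu)*log(1-mu) = 0.75*log(0.75) = -0.215762.
A* = -0.346574 + -0.215762 = -0.5623

-0.5623


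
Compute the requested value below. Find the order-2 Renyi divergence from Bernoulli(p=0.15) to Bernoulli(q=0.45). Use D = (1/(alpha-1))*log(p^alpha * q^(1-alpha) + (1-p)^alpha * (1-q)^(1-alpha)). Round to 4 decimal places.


Renyi divergence of order alpha between Bernoulli distributions:
D = (1/(alpha-1))*log(p^alpha * q^(1-alpha) + (1-p)^alpha * (1-q)^(1-alpha)).
alpha = 2, p = 0.15, q = 0.45.
p^alpha * q^(1-alpha) = 0.15^2 * 0.45^-1 = 0.05.
(1-p)^alpha * (1-q)^(1-alpha) = 0.85^2 * 0.55^-1 = 1.313636.
sum = 0.05 + 1.313636 = 1.363636.
D = (1/1)*log(1.363636) = 0.3102

0.3102


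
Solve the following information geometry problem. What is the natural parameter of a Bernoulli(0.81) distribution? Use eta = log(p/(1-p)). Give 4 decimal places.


Natural parameter for Bernoulli: eta = log(p/(1-p)).
p = 0.81, 1-p = 0.19.
p/(1-p) = 4.263158.
eta = log(4.263158) = 1.4500

1.4500


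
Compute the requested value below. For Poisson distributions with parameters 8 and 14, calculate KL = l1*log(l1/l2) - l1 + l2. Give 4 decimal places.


KL divergence for Poisson:
KL = l1*log(l1/l2) - l1 + l2.
l1 = 8, l2 = 14.
log(8/14) = -0.559616.
l1*log(l1/l2) = 8 * -0.559616 = -4.476926.
KL = -4.476926 - 8 + 14 = 1.5231

1.5231


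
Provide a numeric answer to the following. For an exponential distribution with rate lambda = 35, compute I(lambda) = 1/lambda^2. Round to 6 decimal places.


Fisher information for exponential: I(lambda) = 1/lambda^2.
lambda = 35, lambda^2 = 1225.
I = 1/1225 = 0.000816

0.000816


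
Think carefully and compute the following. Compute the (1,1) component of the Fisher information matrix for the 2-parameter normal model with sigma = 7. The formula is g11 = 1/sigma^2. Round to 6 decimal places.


For the 2-parameter normal family, the Fisher metric has:
  g11 = 1/sigma^2, g22 = 2/sigma^2.
sigma = 7, sigma^2 = 49.
g11 = 0.020408

0.020408


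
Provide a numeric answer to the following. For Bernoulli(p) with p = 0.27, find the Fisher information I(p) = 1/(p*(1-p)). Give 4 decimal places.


For Bernoulli(p), Fisher information is I(p) = 1/(p*(1-p)).
p = 0.27, 1-p = 0.73.
p*(1-p) = 0.1971.
I(p) = 1/0.1971 = 5.0736

5.0736


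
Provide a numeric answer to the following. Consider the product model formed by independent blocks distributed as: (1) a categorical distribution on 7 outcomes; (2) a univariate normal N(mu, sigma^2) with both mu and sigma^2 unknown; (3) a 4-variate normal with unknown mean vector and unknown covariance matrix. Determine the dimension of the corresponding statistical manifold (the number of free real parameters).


The dimension of a statistical manifold equals the number of free
(independent) real parameters of the model. For a product of independent
blocks the parameter counts add.
- categorical on 7 outcomes (probabilities sum to 1): 7-1 = 6.
- normal (mu, sigma^2): 2.
- 4-variate normal: 4 (mean) + 4*5/2 = 10 (symmetric covariance) = 14.
Total = 6 + 2 + 14 = 22.
Dimension = 22

22


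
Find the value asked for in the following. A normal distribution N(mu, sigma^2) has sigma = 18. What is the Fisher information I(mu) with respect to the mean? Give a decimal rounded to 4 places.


The Fisher information for the mean of a normal distribution is I(mu) = 1/sigma^2.
sigma = 18, so sigma^2 = 324.
I(mu) = 1/324 = 0.0031

0.0031


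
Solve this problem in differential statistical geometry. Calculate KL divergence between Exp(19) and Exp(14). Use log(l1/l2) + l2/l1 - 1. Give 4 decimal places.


KL divergence for exponential family:
KL = log(l1/l2) + l2/l1 - 1.
log(19/14) = 0.305382.
14/19 = 0.736842.
KL = 0.305382 + 0.736842 - 1 = 0.0422

0.0422


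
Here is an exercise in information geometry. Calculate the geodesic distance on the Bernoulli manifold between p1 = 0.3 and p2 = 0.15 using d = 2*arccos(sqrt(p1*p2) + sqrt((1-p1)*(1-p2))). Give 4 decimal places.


Geodesic distance on Bernoulli manifold:
d(p1,p2) = 2*arccos(sqrt(p1*p2) + sqrt((1-p1)*(1-p2))).
sqrt(p1*p2) = sqrt(0.3*0.15) = 0.212132.
sqrt((1-p1)*(1-p2)) = sqrt(0.7*0.85) = 0.771362.
arg = 0.212132 + 0.771362 = 0.983494.
d = 2*arccos(0.983494) = 0.3639

0.3639


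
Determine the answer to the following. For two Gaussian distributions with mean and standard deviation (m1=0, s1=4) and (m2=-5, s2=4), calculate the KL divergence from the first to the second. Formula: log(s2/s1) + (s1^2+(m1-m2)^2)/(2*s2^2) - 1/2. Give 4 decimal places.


KL divergence between normal distributions:
KL = log(s2/s1) + (s1^2 + (m1-m2)^2)/(2*s2^2) - 1/2.
log(4/4) = 0.0.
(4^2 + (0--5)^2)/(2*4^2) = (16 + 25)/32 = 1.28125.
KL = 0.0 + 1.28125 - 0.5 = 0.7813

0.7813


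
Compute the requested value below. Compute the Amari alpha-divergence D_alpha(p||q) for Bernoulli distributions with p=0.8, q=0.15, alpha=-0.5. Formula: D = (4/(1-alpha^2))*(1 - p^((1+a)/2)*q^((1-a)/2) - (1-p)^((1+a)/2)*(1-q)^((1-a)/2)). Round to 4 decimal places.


Amari alpha-divergence:
D = (4/(1-alpha^2))*(1 - p^((1+a)/2)*q^((1-a)/2) - (1-p)^((1+a)/2)*(1-q)^((1-a)/2)).
alpha = -0.5, p = 0.8, q = 0.15.
e1 = (1+alpha)/2 = 0.25, e2 = (1-alpha)/2 = 0.75.
t1 = p^e1 * q^e2 = 0.8^0.25 * 0.15^0.75 = 0.227951.
t2 = (1-p)^e1 * (1-q)^e2 = 0.2^0.25 * 0.85^0.75 = 0.592.
4/(1-alpha^2) = 5.333333.
D = 5.333333*(1 - 0.227951 - 0.592) = 0.9603

0.9603


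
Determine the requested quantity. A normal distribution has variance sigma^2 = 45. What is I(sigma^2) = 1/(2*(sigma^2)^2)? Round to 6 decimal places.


Fisher information for variance: I(sigma^2) = 1/(2*sigma^4).
sigma^2 = 45, so sigma^4 = 2025.
I = 1/(2*2025) = 1/4050 = 0.000247

0.000247


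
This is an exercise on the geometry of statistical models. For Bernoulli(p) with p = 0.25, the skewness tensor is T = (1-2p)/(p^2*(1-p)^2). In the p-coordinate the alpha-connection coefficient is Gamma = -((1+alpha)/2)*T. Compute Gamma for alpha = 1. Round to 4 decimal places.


Skewness (Amari-Chentsov) tensor: T = (1-2p)/(p^2*(1-p)^2).
p = 0.25, 1-2p = 0.5, p^2 = 0.0625, (1-p)^2 = 0.5625.
T = 0.5/(0.0625 * 0.5625) = 14.222222.
In the p-coordinate, Gamma^(alpha) = Gamma^(0) - (alpha/2)*T with Gamma^(0) = (1/2)*g'(p) = -T/2,
so Gamma^(alpha) = -((1+alpha)/2)*T.
alpha = 1, -(1+alpha)/2 = -1.0.
Gamma = -1.0 * 14.222222 = -14.2222

-14.2222
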